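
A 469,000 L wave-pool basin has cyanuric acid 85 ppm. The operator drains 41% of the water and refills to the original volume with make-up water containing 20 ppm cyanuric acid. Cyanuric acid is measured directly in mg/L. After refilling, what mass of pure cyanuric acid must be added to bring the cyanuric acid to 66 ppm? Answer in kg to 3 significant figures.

3.59 kg

After draining 41% and refilling: 85 × 0.59 + 20 × 0.41 = 58.35 ppm.
Deficit to target: 66 − 58.35 = 7.65 mg/L.
Mass: 7.65 mg/L × 469,000 L = 3588 g cyanuric acid.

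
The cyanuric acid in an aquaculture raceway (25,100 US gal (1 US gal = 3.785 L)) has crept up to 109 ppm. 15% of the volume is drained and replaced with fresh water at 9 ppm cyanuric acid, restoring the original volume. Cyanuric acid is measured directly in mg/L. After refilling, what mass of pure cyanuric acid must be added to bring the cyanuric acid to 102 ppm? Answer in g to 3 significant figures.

760 g

Volume: 25,100 US gal × 3.785 L/gal = 95,004 L.
After draining 15% and refilling: 109 × 0.85 + 9 × 0.15 = 94 ppm.
Deficit to target: 102 − 94 = 8 mg/L.
Mass: 8 mg/L × 95,004 L = 760 g cyanuric acid.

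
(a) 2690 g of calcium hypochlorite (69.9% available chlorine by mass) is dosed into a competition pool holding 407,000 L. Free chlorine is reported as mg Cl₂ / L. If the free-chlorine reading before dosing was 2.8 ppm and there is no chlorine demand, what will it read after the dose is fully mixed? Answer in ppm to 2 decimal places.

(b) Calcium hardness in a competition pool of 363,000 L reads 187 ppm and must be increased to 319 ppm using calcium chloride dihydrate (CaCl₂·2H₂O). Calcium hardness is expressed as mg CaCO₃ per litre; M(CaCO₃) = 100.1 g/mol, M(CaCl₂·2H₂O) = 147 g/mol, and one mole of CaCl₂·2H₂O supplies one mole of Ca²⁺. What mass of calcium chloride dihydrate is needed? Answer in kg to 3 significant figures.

(a) Available chlorine delivered: 2690 g × 0.699 = 1880 g as Cl₂.
(a) Concentration rise: 1880 g / 407,000 L = 4.62 mg/L = 4.62 ppm.
(a) Final FC: 2.8 + 4.62 = 7.42 ppm.

(b) Hardness to add: (319 − 187) = 132 mg/L as CaCO₃ × 363,000 L = 47,920 g as CaCO₃.
(b) Moles of Ca²⁺ (1 mol Ca²⁺ ≡ 1 mol CaCO₃): 47,920 / 100.1 g/mol = 478.7 mol.
(b) Mass of CaCl₂·2H₂O: 478.7 × 147 = 70,370 g.

(a) 7.42 ppm; (b) 70.4 kg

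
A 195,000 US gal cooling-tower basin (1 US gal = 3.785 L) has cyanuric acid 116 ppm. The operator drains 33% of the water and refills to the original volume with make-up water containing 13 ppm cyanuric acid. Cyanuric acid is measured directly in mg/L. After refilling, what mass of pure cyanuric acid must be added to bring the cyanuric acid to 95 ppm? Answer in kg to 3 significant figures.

9.59 kg

Volume: 195,000 US gal × 3.785 L/gal = 738,075 L.
After draining 33% and refilling: 116 × 0.67 + 13 × 0.33 = 82.01 ppm.
Deficit to target: 95 − 82.01 = 12.99 mg/L.
Mass: 12.99 mg/L × 738,075 L = 9588 g cyanuric acid.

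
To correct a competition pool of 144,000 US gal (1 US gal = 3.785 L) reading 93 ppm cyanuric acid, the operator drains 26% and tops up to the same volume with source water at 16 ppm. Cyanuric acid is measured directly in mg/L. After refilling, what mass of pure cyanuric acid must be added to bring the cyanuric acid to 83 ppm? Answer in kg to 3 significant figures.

5.46 kg

Volume: 144,000 US gal × 3.785 L/gal = 545,040 L.
After draining 26% and refilling: 93 × 0.74 + 16 × 0.26 = 72.98 ppm.
Deficit to target: 83 − 72.98 = 10.02 mg/L.
Mass: 10.02 mg/L × 545,040 L = 5461 g cyanuric acid.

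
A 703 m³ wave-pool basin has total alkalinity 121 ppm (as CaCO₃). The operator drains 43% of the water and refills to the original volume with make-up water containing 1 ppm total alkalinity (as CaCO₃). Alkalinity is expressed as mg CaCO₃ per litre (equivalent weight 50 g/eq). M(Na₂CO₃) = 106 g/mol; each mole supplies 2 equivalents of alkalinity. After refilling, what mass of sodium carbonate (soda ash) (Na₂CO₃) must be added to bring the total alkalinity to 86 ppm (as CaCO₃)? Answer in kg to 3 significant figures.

Volume: 703 m³ = 703,000 L.
After draining 43% and refilling: 121 × 0.57 + 1 × 0.43 = 69.4 ppm.
Deficit to target: 86 − 69.4 = 16.6 mg/L.
As CaCO₃: 16.6 mg/L × 703,000 L = 11,670 g; ÷ 50 g/eq ÷ 2 = 116.7 mol Na₂CO₃.
Mass: 116.7 × 106 = 12,370 g.

12.4 kg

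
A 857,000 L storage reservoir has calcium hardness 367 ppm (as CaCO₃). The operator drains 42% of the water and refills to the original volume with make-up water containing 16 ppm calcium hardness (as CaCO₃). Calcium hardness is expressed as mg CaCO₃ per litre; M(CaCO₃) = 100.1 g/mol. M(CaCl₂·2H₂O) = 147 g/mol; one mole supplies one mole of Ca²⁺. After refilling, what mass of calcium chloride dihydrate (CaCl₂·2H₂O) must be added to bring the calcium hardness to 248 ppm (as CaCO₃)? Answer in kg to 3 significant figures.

After draining 42% and refilling: 367 × 0.58 + 16 × 0.42 = 219.58 ppm.
Deficit to target: 248 − 219.58 = 28.42 mg/L.
As CaCO₃: 28.42 mg/L × 857,000 L = 24,360 g; ÷ 100.1 = 243.3 mol Ca²⁺.
Mass: 243.3 × 147 = 35,770 g.

35.8 kg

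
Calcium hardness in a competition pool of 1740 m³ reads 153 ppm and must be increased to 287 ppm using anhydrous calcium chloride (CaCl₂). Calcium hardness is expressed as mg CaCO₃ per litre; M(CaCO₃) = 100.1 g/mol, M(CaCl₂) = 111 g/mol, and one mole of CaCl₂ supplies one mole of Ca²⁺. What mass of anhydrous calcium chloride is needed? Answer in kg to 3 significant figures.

259 kg

Volume: 1740 m³ = 1,740,000 L.
Hardness to add: (287 − 153) = 134 mg/L as CaCO₃ × 1,740,000 L = 233,200 g as CaCO₃.
Moles of Ca²⁺ (1 mol Ca²⁺ ≡ 1 mol CaCO₃): 233,200 / 100.1 g/mol = 2329 mol.
Mass of CaCl₂: 2329 × 111 = 258,500 g.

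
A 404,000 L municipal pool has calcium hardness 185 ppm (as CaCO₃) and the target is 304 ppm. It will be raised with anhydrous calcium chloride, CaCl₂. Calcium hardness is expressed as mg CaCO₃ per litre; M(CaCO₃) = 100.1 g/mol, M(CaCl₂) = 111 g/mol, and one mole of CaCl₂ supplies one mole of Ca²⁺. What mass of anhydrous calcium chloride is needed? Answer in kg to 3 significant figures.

53.3 kg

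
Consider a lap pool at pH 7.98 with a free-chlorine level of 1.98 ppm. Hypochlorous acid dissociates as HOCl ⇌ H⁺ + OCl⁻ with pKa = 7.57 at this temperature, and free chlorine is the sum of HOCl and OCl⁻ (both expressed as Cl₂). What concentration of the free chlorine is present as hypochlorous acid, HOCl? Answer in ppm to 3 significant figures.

[OCl⁻]/[HOCl] = 10^(pH − pKa) = 10^(7.98 − 7.57) = 10^0.41 = 2.57.
Fraction as HOCl = 1 / (1 + 2.57) = 0.2801.
HOCl = 0.2801 × 1.98 ppm = 0.5546 ppm.

0.555 ppm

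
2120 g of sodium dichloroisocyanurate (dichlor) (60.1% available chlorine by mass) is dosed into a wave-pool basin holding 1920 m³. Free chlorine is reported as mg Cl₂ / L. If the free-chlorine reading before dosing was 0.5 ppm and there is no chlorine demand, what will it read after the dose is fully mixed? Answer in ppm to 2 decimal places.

Volume: 1920 m³ = 1,920,000 L.
Available chlorine delivered: 2120 g × 0.601 = 1274 g as Cl₂.
Concentration rise: 1274 g / 1,920,000 L = 0.6636 mg/L = 0.66 ppm.
Final FC: 0.5 + 0.66 = 1.16 ppm.

1.16 ppm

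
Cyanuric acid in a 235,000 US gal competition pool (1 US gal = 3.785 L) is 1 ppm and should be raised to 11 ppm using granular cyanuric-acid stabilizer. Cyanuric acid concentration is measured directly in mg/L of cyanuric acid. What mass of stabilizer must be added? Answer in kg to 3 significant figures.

8.89 kg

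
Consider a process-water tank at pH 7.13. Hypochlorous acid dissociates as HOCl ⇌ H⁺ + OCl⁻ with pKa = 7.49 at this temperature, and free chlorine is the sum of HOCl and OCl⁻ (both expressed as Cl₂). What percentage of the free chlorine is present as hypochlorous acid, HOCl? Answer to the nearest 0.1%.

[OCl⁻]/[HOCl] = 10^(pH − pKa) = 10^(7.13 − 7.49) = 10^-0.36 = 0.4365.
Fraction as HOCl = 1 / (1 + 0.4365) = 0.6961.

69.6%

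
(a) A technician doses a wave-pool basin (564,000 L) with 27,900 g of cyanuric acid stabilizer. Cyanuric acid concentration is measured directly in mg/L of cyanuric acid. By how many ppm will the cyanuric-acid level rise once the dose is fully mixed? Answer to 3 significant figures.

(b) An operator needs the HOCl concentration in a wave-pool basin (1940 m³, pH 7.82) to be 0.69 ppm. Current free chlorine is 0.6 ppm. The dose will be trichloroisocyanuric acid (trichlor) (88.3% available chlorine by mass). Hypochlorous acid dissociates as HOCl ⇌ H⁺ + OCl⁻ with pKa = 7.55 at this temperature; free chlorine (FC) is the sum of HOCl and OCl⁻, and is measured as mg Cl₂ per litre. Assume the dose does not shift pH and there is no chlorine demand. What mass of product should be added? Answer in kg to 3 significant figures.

(a) 49.5 ppm; (b) 3.02 kg

(a) Rise: 27,900 g / 564,000 L × 1000 = 49.47 mg/L.

(b) Volume: 1940 m³ = 1,940,000 L.
(b) [OCl⁻]/[HOCl] = 10^(pH − pKa) = 10^(7.82 − 7.55) = 1.862; fraction as HOCl = 1/(1 + 1.862) = 0.3494.
(b) Free chlorine required for 0.69 ppm HOCl: 0.69 / 0.3494 = 1.975 ppm.
(b) FC to add: 1.975 − 0.6 = 1.375 mg/L as Cl₂.
(b) Cl₂ equivalent: 1.375 mg/L × 1,940,000 L = 2667 g.
(b) Product at 88.3% available Cl: 2667 / 0.883 = 3021 g.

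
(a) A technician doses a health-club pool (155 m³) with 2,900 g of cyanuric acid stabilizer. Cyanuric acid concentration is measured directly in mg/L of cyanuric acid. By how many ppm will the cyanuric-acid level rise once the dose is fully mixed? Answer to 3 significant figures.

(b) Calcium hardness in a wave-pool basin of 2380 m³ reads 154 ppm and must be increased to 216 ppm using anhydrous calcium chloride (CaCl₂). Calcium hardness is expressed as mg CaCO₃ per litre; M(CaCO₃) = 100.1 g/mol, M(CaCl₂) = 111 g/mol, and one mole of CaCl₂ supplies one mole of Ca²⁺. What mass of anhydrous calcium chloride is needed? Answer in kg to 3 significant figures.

(a) Volume: 155 m³ = 155,000 L.
(a) Rise: 2,900 g / 155,000 L × 1000 = 18.71 mg/L.

(b) Volume: 2380 m³ = 2,380,000 L.
(b) Hardness to add: (216 − 154) = 62 mg/L as CaCO₃ × 2,380,000 L = 147,600 g as CaCO₃.
(b) Moles of Ca²⁺ (1 mol Ca²⁺ ≡ 1 mol CaCO₃): 147,600 / 100.1 g/mol = 1474 mol.
(b) Mass of CaCl₂: 1474 × 111 = 163,600 g.

(a) 18.7 ppm; (b) 164 kg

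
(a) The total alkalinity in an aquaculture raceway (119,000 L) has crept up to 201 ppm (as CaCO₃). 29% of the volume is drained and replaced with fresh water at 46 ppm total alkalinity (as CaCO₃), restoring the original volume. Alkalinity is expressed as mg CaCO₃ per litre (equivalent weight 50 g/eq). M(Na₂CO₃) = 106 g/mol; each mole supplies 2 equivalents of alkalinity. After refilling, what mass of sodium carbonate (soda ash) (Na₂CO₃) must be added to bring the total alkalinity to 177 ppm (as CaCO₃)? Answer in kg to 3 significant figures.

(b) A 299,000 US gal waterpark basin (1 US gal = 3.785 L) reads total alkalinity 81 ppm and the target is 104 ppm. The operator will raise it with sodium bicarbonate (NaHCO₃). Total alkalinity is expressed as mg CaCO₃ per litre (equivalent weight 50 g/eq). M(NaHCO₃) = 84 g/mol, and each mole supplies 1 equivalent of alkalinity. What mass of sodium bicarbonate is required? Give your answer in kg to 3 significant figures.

(a) 2.64 kg; (b) 43.7 kg

(a) After draining 29% and refilling: 201 × 0.71 + 46 × 0.29 = 156.05 ppm.
(a) Deficit to target: 177 − 156.05 = 20.95 mg/L.
(a) As CaCO₃: 20.95 mg/L × 119,000 L = 2493 g; ÷ 50 g/eq ÷ 2 = 24.93 mol Na₂CO₃.
(a) Mass: 24.93 × 106 = 2643 g.

(b) Volume: 299,000 US gal × 3.785 L/gal = 1,131,715 L.
(b) Alkalinity to add: (104 − 81) = 23 mg/L as CaCO₃ × 1,131,715 L = 26,030 g as CaCO₃.
(b) Equivalents: 26,030 g ÷ 50 g/eq = 520.6 eq.
(b) NaHCO₃ supplies 1 eq per mole → 520.6 mol.
(b) Mass: 520.6 mol × 84 g/mol = 43,730 g.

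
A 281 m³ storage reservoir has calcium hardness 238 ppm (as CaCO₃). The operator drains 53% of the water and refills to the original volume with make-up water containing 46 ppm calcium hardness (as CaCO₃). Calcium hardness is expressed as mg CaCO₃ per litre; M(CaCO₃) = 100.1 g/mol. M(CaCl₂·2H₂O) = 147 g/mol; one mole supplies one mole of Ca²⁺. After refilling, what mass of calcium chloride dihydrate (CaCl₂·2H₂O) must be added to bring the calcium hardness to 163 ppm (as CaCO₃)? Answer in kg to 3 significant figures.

Volume: 281 m³ = 281,000 L.
After draining 53% and refilling: 238 × 0.47 + 46 × 0.53 = 136.24 ppm.
Deficit to target: 163 − 136.24 = 26.76 mg/L.
As CaCO₃: 26.76 mg/L × 281,000 L = 7520 g; ÷ 100.1 = 75.12 mol Ca²⁺.
Mass: 75.12 × 147 = 11,040 g.

11.0 kg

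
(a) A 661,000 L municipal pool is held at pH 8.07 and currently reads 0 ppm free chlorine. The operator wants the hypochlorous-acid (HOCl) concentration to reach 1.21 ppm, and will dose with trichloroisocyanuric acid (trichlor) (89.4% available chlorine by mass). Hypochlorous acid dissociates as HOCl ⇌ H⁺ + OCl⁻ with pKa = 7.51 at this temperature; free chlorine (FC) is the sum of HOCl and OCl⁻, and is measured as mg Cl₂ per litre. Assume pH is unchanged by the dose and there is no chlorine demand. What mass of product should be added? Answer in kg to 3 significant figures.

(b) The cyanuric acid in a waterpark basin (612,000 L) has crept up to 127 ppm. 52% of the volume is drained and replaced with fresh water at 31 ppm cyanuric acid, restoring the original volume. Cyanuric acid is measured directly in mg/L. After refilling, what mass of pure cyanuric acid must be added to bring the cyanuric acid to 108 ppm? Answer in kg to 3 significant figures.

(a) 4.14 kg; (b) 18.9 kg

(a) [OCl⁻]/[HOCl] = 10^(pH − pKa) = 10^(8.07 − 7.51) = 3.631; fraction as HOCl = 1/(1 + 3.631) = 0.2159.
(a) Free chlorine required for 1.21 ppm HOCl: 1.21 / 0.2159 = 5.603 ppm.
(a) FC to add: 5.603 − 0 = 5.603 mg/L as Cl₂.
(a) Cl₂ equivalent: 5.603 mg/L × 661,000 L = 3704 g.
(a) Product at 89.4% available Cl: 3704 / 0.894 = 4143 g.

(b) After draining 52% and refilling: 127 × 0.48 + 31 × 0.52 = 77.08 ppm.
(b) Deficit to target: 108 − 77.08 = 30.92 mg/L.
(b) Mass: 30.92 mg/L × 612,000 L = 18,920 g cyanuric acid.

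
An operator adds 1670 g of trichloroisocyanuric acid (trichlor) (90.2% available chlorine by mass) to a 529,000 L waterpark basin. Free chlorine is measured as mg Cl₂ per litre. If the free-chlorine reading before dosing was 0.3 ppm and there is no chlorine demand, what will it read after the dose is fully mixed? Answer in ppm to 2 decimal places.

Available chlorine delivered: 1670 g × 0.902 = 1506 g as Cl₂.
Concentration rise: 1506 g / 529,000 L = 2.848 mg/L = 2.85 ppm.
Final FC: 0.3 + 2.85 = 3.15 ppm.

3.15 ppm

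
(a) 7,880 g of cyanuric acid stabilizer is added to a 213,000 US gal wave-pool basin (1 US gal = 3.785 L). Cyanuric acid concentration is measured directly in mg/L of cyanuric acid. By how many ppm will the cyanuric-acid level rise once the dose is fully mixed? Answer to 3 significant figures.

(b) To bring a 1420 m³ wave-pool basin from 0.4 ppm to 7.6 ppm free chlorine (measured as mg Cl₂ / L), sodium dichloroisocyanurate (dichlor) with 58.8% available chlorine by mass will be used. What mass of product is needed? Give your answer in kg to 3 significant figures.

(a) Volume: 213,000 US gal × 3.785 L/gal = 806,205 L.
(a) Rise: 7,880 g / 806,205 L × 1000 = 9.774 mg/L.

(b) Volume: 1420 m³ = 1,420,000 L.
(b) Chlorine deficit: 7.6 − 0.4 = 7.2 ppm = 7.2 mg/L as Cl₂.
(b) Cl₂ equivalent needed: 7.2 mg/L × 1,420,000 L = 10,220,000 mg = 10,220 g.
(b) Product at 58.8% available chlorine: 10,220 / 0.588 = 17,390 g.

(a) 9.77 ppm; (b) 17.4 kg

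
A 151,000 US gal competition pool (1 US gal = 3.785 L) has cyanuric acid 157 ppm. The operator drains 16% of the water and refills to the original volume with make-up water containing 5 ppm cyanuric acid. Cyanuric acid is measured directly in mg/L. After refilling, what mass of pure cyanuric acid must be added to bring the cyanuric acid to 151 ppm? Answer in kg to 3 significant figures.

10.5 kg

Volume: 151,000 US gal × 3.785 L/gal = 571,535 L.
After draining 16% and refilling: 157 × 0.84 + 5 × 0.16 = 132.68 ppm.
Deficit to target: 151 − 132.68 = 18.32 mg/L.
Mass: 18.32 mg/L × 571,535 L = 10,470 g cyanuric acid.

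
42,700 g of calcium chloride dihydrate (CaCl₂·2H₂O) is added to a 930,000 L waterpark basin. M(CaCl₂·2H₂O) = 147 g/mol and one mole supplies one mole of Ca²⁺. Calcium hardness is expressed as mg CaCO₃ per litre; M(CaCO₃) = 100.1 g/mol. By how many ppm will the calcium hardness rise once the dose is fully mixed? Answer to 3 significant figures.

31.3 ppm

Moles of Ca²⁺: 42,700 g ÷ 147 g/mol = 290.5 mol.
As CaCO₃: 290.5 mol × 100.1 g/mol = 29,080 g.
Rise: 29,080 g / 930,000 L × 1000 = 31.27 mg/L.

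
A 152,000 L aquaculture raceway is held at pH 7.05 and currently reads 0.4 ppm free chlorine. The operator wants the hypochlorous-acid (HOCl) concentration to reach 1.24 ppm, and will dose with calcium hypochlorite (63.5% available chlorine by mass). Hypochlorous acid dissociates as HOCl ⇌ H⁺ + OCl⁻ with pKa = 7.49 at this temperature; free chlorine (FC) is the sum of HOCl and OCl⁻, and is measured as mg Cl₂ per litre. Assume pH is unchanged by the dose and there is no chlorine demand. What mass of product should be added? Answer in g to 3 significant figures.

309 g

[OCl⁻]/[HOCl] = 10^(pH − pKa) = 10^(7.05 − 7.49) = 0.3631; fraction as HOCl = 1/(1 + 0.3631) = 0.7336.
Free chlorine required for 1.24 ppm HOCl: 1.24 / 0.7336 = 1.69 ppm.
FC to add: 1.69 − 0.4 = 1.29 mg/L as Cl₂.
Cl₂ equivalent: 1.29 mg/L × 152,000 L = 196.1 g.
Product at 63.5% available Cl: 196.1 / 0.635 = 308.8 g.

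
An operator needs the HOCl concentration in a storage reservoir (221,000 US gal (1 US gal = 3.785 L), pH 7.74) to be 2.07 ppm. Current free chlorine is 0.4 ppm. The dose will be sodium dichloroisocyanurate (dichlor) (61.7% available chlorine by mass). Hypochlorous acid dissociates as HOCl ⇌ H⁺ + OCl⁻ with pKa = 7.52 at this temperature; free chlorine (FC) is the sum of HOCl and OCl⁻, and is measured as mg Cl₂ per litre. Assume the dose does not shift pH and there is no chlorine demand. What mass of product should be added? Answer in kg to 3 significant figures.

6.92 kg

Volume: 221,000 US gal × 3.785 L/gal = 836,485 L.
[OCl⁻]/[HOCl] = 10^(pH − pKa) = 10^(7.74 − 7.52) = 1.66; fraction as HOCl = 1/(1 + 1.66) = 0.376.
Free chlorine required for 2.07 ppm HOCl: 2.07 / 0.376 = 5.505 ppm.
FC to add: 5.505 − 0.4 = 5.105 mg/L as Cl₂.
Cl₂ equivalent: 5.105 mg/L × 836,485 L = 4271 g.
Product at 61.7% available Cl: 4271 / 0.617 = 6921 g.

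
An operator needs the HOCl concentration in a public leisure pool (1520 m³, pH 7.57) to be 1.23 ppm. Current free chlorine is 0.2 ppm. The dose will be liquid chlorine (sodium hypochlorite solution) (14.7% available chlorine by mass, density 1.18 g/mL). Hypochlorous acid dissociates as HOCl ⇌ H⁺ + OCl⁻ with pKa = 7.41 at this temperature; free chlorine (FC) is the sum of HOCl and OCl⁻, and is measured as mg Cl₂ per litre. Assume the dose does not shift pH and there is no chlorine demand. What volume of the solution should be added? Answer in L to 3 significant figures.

24.6 L

Volume: 1520 m³ = 1,520,000 L.
[OCl⁻]/[HOCl] = 10^(pH − pKa) = 10^(7.57 − 7.41) = 1.445; fraction as HOCl = 1/(1 + 1.445) = 0.4089.
Free chlorine required for 1.23 ppm HOCl: 1.23 / 0.4089 = 3.008 ppm.
FC to add: 3.008 − 0.2 = 2.808 mg/L as Cl₂.
Cl₂ equivalent: 2.808 mg/L × 1,520,000 L = 4268 g.
Product at 14.7% available Cl: 4268 / 0.147 = 29,030 g.
Volume: 29,030 g ÷ 1.18 g/mL = 24,610 mL.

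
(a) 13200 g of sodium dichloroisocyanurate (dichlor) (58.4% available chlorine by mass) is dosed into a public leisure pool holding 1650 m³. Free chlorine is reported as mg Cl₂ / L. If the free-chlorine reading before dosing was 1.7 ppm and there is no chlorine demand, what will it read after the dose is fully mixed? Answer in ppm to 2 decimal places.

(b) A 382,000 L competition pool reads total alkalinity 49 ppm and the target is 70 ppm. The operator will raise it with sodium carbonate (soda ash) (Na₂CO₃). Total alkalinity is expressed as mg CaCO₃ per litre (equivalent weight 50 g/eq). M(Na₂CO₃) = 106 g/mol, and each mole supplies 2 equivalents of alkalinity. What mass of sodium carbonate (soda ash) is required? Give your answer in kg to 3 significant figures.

(a) Volume: 1650 m³ = 1,650,000 L.
(a) Available chlorine delivered: 13,200 g × 0.584 = 7709 g as Cl₂.
(a) Concentration rise: 7709 g / 1,650,000 L = 4.672 mg/L = 4.67 ppm.
(a) Final FC: 1.7 + 4.67 = 6.37 ppm.

(b) Alkalinity to add: (70 − 49) = 21 mg/L as CaCO₃ × 382,000 L = 8022 g as CaCO₃.
(b) Equivalents: 8022 g ÷ 50 g/eq = 160.4 eq.
(b) Each mole of Na₂CO₃ supplies 2 eq, so 160.4 / 2 = 80.22 mol.
(b) Mass: 80.22 mol × 106 g/mol = 8503 g.

(a) 6.37 ppm; (b) 8.50 kg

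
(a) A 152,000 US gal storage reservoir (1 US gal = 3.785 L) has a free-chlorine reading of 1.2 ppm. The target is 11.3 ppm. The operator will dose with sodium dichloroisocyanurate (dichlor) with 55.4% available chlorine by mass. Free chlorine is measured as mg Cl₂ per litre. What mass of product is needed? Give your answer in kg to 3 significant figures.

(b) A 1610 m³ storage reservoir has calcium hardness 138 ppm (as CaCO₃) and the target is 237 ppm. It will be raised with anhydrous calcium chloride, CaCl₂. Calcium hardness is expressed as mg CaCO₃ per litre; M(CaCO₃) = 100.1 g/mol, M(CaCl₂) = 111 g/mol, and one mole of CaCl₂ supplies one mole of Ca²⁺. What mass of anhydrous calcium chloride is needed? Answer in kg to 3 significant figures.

(a) Volume: 152,000 US gal × 3.785 L/gal = 575,320 L.
(a) Chlorine deficit: 11.3 − 1.2 = 10.1 ppm = 10.1 mg/L as Cl₂.
(a) Cl₂ equivalent needed: 10.1 mg/L × 575,320 L = 5,811,000 mg = 5811 g.
(a) Product at 55.4% available chlorine: 5811 / 0.554 = 10,490 g.

(b) Volume: 1610 m³ = 1,610,000 L.
(b) Hardness to add: (237 − 138) = 99 mg/L as CaCO₃ × 1,610,000 L = 159,400 g as CaCO₃.
(b) Moles of Ca²⁺ (1 mol Ca²⁺ ≡ 1 mol CaCO₃): 159,400 / 100.1 g/mol = 1592 mol.
(b) Mass of CaCl₂: 1592 × 111 = 176,700 g.

(a) 10.5 kg; (b) 177 kg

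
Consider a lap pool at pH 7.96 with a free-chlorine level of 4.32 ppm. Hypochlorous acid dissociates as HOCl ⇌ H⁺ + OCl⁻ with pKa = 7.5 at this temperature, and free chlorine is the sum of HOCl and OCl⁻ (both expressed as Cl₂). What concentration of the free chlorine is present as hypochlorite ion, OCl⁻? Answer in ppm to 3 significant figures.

[OCl⁻]/[HOCl] = 10^(pH − pKa) = 10^(7.96 − 7.5) = 10^0.46 = 2.884.
Fraction as HOCl = 1 / (1 + 2.884) = 0.2575.
OCl⁻ = (1 − 0.2575) × 4.32 ppm = 3.208 ppm.

3.21 ppm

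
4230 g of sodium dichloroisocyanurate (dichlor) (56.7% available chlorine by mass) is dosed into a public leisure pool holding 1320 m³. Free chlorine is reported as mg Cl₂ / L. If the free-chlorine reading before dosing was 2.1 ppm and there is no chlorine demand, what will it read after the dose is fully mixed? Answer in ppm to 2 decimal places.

3.92 ppm

Volume: 1320 m³ = 1,320,000 L.
Available chlorine delivered: 4230 g × 0.567 = 2398 g as Cl₂.
Concentration rise: 2398 g / 1,320,000 L = 1.817 mg/L = 1.82 ppm.
Final FC: 2.1 + 1.82 = 3.92 ppm.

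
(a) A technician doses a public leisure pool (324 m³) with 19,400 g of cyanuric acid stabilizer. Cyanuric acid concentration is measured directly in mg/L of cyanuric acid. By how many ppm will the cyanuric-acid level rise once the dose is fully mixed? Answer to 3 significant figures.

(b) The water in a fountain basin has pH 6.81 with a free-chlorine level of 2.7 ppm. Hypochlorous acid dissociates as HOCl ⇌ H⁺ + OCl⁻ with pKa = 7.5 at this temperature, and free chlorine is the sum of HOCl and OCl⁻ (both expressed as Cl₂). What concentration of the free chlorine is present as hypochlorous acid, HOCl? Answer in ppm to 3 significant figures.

(a) Volume: 324 m³ = 324,000 L.
(a) Rise: 19,400 g / 324,000 L × 1000 = 59.88 mg/L.

(b) [OCl⁻]/[HOCl] = 10^(pH − pKa) = 10^(6.81 − 7.5) = 10^-0.69 = 0.2042.
(b) Fraction as HOCl = 1 / (1 + 0.2042) = 0.8304.
(b) HOCl = 0.8304 × 2.7 ppm = 2.242 ppm.

(a) 59.9 ppm; (b) 2.24 ppm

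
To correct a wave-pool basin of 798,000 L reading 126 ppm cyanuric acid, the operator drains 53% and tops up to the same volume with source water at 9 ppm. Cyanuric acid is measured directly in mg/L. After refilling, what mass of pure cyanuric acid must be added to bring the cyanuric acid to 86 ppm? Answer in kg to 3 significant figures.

After draining 53% and refilling: 126 × 0.47 + 9 × 0.53 = 63.99 ppm.
Deficit to target: 86 − 63.99 = 22.01 mg/L.
Mass: 22.01 mg/L × 798,000 L = 17,560 g cyanuric acid.

17.6 kg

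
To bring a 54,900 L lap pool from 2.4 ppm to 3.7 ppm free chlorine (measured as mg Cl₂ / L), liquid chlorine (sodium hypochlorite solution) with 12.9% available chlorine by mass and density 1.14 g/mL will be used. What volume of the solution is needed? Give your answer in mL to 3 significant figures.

Chlorine deficit: 3.7 − 2.4 = 1.3 ppm = 1.3 mg/L as Cl₂.
Cl₂ equivalent needed: 1.3 mg/L × 54,900 L = 71,370 mg = 71.37 g.
Product at 12.9% available chlorine: 71.37 / 0.129 = 553.3 g.
Volume at density 1.14 g/mL: 553.3 g ÷ 1.14 g/mL = 485.3 mL.

485 mL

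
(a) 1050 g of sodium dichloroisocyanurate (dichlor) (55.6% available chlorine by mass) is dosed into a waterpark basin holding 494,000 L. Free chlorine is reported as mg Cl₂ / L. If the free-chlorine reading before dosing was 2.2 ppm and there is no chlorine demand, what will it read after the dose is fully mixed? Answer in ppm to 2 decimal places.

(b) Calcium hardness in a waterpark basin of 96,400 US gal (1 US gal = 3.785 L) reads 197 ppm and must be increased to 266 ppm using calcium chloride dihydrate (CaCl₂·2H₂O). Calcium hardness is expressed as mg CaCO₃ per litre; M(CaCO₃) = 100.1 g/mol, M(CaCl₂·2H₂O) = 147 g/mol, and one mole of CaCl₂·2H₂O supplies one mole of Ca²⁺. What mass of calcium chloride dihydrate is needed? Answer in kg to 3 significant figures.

(a) Available chlorine delivered: 1050 g × 0.556 = 583.8 g as Cl₂.
(a) Concentration rise: 583.8 g / 494,000 L = 1.182 mg/L = 1.18 ppm.
(a) Final FC: 2.2 + 1.18 = 3.38 ppm.

(b) Volume: 96,400 US gal × 3.785 L/gal = 364,874 L.
(b) Hardness to add: (266 − 197) = 69 mg/L as CaCO₃ × 364,874 L = 25,180 g as CaCO₃.
(b) Moles of Ca²⁺ (1 mol Ca²⁺ ≡ 1 mol CaCO₃): 25,180 / 100.1 g/mol = 251.5 mol.
(b) Mass of CaCl₂·2H₂O: 251.5 × 147 = 36,970 g.

(a) 3.38 ppm; (b) 37.0 kg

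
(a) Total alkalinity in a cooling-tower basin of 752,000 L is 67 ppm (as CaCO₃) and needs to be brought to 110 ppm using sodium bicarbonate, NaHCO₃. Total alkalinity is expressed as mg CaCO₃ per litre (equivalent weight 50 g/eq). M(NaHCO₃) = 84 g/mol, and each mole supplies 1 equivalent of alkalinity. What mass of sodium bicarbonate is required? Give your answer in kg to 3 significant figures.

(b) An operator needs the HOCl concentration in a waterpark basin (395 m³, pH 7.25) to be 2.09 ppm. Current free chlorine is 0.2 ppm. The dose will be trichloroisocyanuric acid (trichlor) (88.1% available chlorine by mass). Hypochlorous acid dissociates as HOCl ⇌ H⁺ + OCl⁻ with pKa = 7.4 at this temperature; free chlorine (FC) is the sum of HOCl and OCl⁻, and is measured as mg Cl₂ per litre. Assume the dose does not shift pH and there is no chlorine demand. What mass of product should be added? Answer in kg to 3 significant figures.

(a) Alkalinity to add: (110 − 67) = 43 mg/L as CaCO₃ × 752,000 L = 32,340 g as CaCO₃.
(a) Equivalents: 32,340 g ÷ 50 g/eq = 646.7 eq.
(a) NaHCO₃ supplies 1 eq per mole → 646.7 mol.
(a) Mass: 646.7 mol × 84 g/mol = 54,320 g.

(b) Volume: 395 m³ = 395,000 L.
(b) [OCl⁻]/[HOCl] = 10^(pH − pKa) = 10^(7.25 − 7.4) = 0.7079; fraction as HOCl = 1/(1 + 0.7079) = 0.5855.
(b) Free chlorine required for 2.09 ppm HOCl: 2.09 / 0.5855 = 3.57 ppm.
(b) FC to add: 3.57 − 0.2 = 3.37 mg/L as Cl₂.
(b) Cl₂ equivalent: 3.37 mg/L × 395,000 L = 1331 g.
(b) Product at 88.1% available Cl: 1331 / 0.881 = 1511 g.

(a) 54.3 kg; (b) 1.51 kg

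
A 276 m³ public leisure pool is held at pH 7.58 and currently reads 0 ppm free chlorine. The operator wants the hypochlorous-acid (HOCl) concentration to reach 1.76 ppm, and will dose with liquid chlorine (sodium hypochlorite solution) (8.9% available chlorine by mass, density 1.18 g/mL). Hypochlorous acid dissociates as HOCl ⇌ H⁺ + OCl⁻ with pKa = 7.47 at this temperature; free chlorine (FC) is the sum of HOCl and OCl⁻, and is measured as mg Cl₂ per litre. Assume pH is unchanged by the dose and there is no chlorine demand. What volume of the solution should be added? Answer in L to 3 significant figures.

10.6 L

Volume: 276 m³ = 276,000 L.
[OCl⁻]/[HOCl] = 10^(pH − pKa) = 10^(7.58 − 7.47) = 1.288; fraction as HOCl = 1/(1 + 1.288) = 0.437.
Free chlorine required for 1.76 ppm HOCl: 1.76 / 0.437 = 4.027 ppm.
FC to add: 4.027 − 0 = 4.027 mg/L as Cl₂.
Cl₂ equivalent: 4.027 mg/L × 276,000 L = 1112 g.
Product at 8.9% available Cl: 1112 / 0.089 = 12,490 g.
Volume: 12,490 g ÷ 1.18 g/mL = 10,580 mL.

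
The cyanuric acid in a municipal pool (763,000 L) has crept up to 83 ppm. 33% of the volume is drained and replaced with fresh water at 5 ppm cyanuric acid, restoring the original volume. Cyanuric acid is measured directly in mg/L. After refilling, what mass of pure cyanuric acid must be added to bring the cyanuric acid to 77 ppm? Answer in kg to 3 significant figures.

15.1 kg

After draining 33% and refilling: 83 × 0.67 + 5 × 0.33 = 57.26 ppm.
Deficit to target: 77 − 57.26 = 19.74 mg/L.
Mass: 19.74 mg/L × 763,000 L = 15,060 g cyanuric acid.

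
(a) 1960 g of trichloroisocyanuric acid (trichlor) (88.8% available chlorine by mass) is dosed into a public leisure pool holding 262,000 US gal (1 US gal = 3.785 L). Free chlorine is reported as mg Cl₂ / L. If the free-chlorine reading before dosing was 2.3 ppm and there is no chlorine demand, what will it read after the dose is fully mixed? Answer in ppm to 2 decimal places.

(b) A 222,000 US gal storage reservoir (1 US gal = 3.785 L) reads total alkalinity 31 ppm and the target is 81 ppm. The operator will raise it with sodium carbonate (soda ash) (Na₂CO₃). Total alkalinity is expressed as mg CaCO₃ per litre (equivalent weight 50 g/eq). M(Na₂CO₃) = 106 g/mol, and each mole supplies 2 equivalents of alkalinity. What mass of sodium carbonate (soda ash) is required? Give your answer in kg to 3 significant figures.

(a) Volume: 262,000 US gal × 3.785 L/gal = 991,670 L.
(a) Available chlorine delivered: 1960 g × 0.888 = 1740 g as Cl₂.
(a) Concentration rise: 1740 g / 991,670 L = 1.755 mg/L = 1.76 ppm.
(a) Final FC: 2.3 + 1.76 = 4.06 ppm.

(b) Volume: 222,000 US gal × 3.785 L/gal = 840,270 L.
(b) Alkalinity to add: (81 − 31) = 50 mg/L as CaCO₃ × 840,270 L = 42,010 g as CaCO₃.
(b) Equivalents: 42,010 g ÷ 50 g/eq = 840.3 eq.
(b) Each mole of Na₂CO₃ supplies 2 eq, so 840.3 / 2 = 420.1 mol.
(b) Mass: 420.1 mol × 106 g/mol = 44,530 g.

(a) 4.06 ppm; (b) 44.5 kg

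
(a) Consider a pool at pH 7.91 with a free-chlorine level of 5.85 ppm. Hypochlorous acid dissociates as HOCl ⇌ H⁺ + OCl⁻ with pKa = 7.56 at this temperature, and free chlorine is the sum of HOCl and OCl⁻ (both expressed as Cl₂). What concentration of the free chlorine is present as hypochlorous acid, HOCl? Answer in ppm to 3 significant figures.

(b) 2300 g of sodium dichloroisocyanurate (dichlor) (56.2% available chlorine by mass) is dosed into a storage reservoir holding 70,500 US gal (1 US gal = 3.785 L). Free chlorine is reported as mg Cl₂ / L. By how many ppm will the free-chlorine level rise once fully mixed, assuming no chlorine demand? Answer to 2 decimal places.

(a) [OCl⁻]/[HOCl] = 10^(pH − pKa) = 10^(7.91 − 7.56) = 10^0.35 = 2.239.
(a) Fraction as HOCl = 1 / (1 + 2.239) = 0.3088.
(a) HOCl = 0.3088 × 5.85 ppm = 1.806 ppm.

(b) Volume: 70,500 US gal × 3.785 L/gal = 266,842 L.
(b) Available chlorine delivered: 2300 g × 0.562 = 1293 g as Cl₂.
(b) Concentration rise: 1293 g / 266,842 L = 4.844 mg/L = 4.84 ppm.

(a) 1.81 ppm; (b) 4.84 ppm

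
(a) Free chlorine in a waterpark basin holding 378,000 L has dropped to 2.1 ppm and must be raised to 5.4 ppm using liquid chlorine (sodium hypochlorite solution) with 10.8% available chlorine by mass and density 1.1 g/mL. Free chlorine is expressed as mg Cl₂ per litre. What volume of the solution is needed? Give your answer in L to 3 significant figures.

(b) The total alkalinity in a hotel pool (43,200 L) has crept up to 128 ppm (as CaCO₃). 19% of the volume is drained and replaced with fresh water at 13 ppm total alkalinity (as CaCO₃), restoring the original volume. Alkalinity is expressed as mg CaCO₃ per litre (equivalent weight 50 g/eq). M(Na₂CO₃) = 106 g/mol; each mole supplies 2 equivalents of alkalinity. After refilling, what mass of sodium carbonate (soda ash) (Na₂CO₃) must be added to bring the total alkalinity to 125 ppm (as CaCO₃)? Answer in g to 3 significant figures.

(a) 10.5 L; (b) 863 g

(a) Chlorine deficit: 5.4 − 2.1 = 3.3 ppm = 3.3 mg/L as Cl₂.
(a) Cl₂ equivalent needed: 3.3 mg/L × 378,000 L = 1,247,000 mg = 1247 g.
(a) Product at 10.8% available chlorine: 1247 / 0.108 = 11,550 g.
(a) Volume at density 1.1 g/mL: 11,550 g ÷ 1.1 g/mL = 10,500 mL.

(b) After draining 19% and refilling: 128 × 0.81 + 13 × 0.19 = 106.15 ppm.
(b) Deficit to target: 125 − 106.15 = 18.85 mg/L.
(b) As CaCO₃: 18.85 mg/L × 43,200 L = 814.3 g; ÷ 50 g/eq ÷ 2 = 8.143 mol Na₂CO₃.
(b) Mass: 8.143 × 106 = 863.2 g.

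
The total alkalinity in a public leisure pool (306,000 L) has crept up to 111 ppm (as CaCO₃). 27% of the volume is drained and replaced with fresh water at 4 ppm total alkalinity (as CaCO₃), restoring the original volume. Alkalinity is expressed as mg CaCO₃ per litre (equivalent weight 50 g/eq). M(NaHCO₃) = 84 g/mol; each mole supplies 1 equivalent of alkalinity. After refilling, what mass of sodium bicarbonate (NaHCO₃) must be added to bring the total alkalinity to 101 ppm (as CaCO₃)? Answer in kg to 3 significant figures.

9.71 kg

After draining 27% and refilling: 111 × 0.73 + 4 × 0.27 = 82.11 ppm.
Deficit to target: 101 − 82.11 = 18.89 mg/L.
As CaCO₃: 18.89 mg/L × 306,000 L = 5780 g; ÷ 50 g/eq ÷ 1 = 115.6 mol NaHCO₃.
Mass: 115.6 × 84 = 9711 g.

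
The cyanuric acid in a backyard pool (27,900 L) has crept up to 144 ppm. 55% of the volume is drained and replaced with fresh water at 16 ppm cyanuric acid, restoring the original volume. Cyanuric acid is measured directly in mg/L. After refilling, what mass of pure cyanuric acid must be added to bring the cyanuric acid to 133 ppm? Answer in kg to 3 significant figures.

After draining 55% and refilling: 144 × 0.45 + 16 × 0.55 = 73.6 ppm.
Deficit to target: 133 − 73.6 = 59.4 mg/L.
Mass: 59.4 mg/L × 27,900 L = 1657 g cyanuric acid.

1.66 kg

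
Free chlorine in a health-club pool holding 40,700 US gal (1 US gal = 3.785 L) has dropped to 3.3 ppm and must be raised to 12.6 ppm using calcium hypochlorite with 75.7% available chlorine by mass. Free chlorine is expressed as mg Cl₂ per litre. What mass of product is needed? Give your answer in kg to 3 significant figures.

Volume: 40,700 US gal × 3.785 L/gal = 154,050 L.
Chlorine deficit: 12.6 − 3.3 = 9.3 ppm = 9.3 mg/L as Cl₂.
Cl₂ equivalent needed: 9.3 mg/L × 154,050 L = 1,433,000 mg = 1433 g.
Product at 75.7% available chlorine: 1433 / 0.757 = 1893 g.

1.89 kg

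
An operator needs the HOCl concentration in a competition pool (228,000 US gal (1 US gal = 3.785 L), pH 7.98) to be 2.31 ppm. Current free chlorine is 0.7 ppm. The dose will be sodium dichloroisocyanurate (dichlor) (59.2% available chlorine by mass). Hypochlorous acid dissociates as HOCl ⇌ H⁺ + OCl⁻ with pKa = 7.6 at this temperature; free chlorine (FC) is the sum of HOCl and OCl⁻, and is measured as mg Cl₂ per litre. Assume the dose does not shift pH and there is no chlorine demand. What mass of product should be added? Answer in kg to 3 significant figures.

10.4 kg

Volume: 228,000 US gal × 3.785 L/gal = 862,980 L.
[OCl⁻]/[HOCl] = 10^(pH − pKa) = 10^(7.98 − 7.6) = 2.399; fraction as HOCl = 1/(1 + 2.399) = 0.2942.
Free chlorine required for 2.31 ppm HOCl: 2.31 / 0.2942 = 7.851 ppm.
FC to add: 7.851 − 0.7 = 7.151 mg/L as Cl₂.
Cl₂ equivalent: 7.151 mg/L × 862,980 L = 6171 g.
Product at 59.2% available Cl: 6171 / 0.592 = 10,420 g.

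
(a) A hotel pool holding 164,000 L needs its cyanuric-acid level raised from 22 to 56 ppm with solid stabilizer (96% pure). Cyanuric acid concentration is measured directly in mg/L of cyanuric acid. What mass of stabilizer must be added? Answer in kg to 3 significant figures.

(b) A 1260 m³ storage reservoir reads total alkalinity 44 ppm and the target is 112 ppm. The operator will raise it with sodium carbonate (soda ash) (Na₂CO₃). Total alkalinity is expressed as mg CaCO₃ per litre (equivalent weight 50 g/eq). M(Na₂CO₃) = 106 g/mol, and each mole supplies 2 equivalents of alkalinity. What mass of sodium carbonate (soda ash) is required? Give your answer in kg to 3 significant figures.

(a) 5.81 kg; (b) 90.8 kg

(a) CYA to add: (56 − 22) = 34 mg/L × 164,000 L = 5576 g cyanuric acid.
(a) At 96% purity: 5576 / 0.96 = 5808 g product.

(b) Volume: 1260 m³ = 1,260,000 L.
(b) Alkalinity to add: (112 − 44) = 68 mg/L as CaCO₃ × 1,260,000 L = 85,680 g as CaCO₃.
(b) Equivalents: 85,680 g ÷ 50 g/eq = 1714 eq.
(b) Each mole of Na₂CO₃ supplies 2 eq, so 1714 / 2 = 856.8 mol.
(b) Mass: 856.8 mol × 106 g/mol = 90,820 g.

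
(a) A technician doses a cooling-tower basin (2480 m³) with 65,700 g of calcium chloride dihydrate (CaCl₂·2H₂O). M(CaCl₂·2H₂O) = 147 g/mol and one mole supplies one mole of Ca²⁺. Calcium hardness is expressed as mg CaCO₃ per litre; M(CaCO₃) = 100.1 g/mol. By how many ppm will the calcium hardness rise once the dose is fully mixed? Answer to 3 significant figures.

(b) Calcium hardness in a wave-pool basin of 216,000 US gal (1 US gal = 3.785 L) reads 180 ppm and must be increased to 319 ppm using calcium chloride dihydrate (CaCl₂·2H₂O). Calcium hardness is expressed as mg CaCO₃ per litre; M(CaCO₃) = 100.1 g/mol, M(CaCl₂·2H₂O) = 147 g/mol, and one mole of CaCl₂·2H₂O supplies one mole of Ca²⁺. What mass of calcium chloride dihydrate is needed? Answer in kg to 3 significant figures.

(a) Volume: 2480 m³ = 2,480,000 L.
(a) Moles of Ca²⁺: 65,700 g ÷ 147 g/mol = 446.9 mol.
(a) As CaCO₃: 446.9 mol × 100.1 g/mol = 44,740 g.
(a) Rise: 44,740 g / 2,480,000 L × 1000 = 18.04 mg/L.

(b) Volume: 216,000 US gal × 3.785 L/gal = 817,560 L.
(b) Hardness to add: (319 − 180) = 139 mg/L as CaCO₃ × 817,560 L = 113,600 g as CaCO₃.
(b) Moles of Ca²⁺ (1 mol Ca²⁺ ≡ 1 mol CaCO₃): 113,600 / 100.1 g/mol = 1135 mol.
(b) Mass of CaCl₂·2H₂O: 1135 × 147 = 166,900 g.

(a) 18.0 ppm; (b) 167 kg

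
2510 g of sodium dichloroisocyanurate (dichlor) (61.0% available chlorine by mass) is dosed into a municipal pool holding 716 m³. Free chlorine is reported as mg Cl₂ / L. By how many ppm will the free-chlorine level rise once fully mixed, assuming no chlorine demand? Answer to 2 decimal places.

Volume: 716 m³ = 716,000 L.
Available chlorine delivered: 2510 g × 0.61 = 1531 g as Cl₂.
Concentration rise: 1531 g / 716,000 L = 2.138 mg/L = 2.14 ppm.

2.14 ppm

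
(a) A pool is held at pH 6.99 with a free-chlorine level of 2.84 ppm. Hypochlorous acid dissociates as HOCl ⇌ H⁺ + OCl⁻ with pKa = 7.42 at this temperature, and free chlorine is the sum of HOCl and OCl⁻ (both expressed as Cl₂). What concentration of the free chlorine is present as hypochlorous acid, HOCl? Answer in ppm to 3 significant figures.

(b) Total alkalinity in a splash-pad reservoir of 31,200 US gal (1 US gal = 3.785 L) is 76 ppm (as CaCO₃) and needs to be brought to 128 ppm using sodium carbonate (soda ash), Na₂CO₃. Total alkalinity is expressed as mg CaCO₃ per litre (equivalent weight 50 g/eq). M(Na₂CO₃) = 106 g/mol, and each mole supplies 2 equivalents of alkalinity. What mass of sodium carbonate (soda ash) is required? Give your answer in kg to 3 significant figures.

(a) [OCl⁻]/[HOCl] = 10^(pH − pKa) = 10^(6.99 − 7.42) = 10^-0.43 = 0.3715.
(a) Fraction as HOCl = 1 / (1 + 0.3715) = 0.7291.
(a) HOCl = 0.7291 × 2.84 ppm = 2.071 ppm.

(b) Volume: 31,200 US gal × 3.785 L/gal = 118,092 L.
(b) Alkalinity to add: (128 − 76) = 52 mg/L as CaCO₃ × 118,092 L = 6141 g as CaCO₃.
(b) Equivalents: 6141 g ÷ 50 g/eq = 122.8 eq.
(b) Each mole of Na₂CO₃ supplies 2 eq, so 122.8 / 2 = 61.41 mol.
(b) Mass: 61.41 mol × 106 g/mol = 6509 g.

(a) 2.07 ppm; (b) 6.51 kg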